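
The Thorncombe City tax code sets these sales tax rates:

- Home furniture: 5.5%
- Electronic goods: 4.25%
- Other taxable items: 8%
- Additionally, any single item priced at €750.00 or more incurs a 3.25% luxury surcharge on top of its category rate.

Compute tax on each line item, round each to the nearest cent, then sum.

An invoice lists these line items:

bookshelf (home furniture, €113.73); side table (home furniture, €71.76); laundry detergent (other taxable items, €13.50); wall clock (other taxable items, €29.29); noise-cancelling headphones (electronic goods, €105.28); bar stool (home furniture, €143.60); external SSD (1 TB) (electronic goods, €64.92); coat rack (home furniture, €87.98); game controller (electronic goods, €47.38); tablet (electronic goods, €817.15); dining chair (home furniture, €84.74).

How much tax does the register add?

Bookshelf €113.73: home furniture → 5.5% → €6.26
Side table €71.76: home furniture → 5.5% → €3.95
Laundry detergent €13.50: other taxable items → 8% → €1.08
Wall clock €29.29: other taxable items → 8% → €2.34
Noise-cancelling headphones €105.28: electronic goods → 4.25% → €4.47
Bar stool €143.60: home furniture → 5.5% → €7.90
External SSD (1 TB) €64.92: electronic goods → 4.25% → €2.76
Coat rack €87.98: home furniture → 5.5% → €4.84
Game controller €47.38: electronic goods → 4.25% → €2.01
Tablet €817.15: electronic goods → 4.25% + 3.25% surcharge = 7.5% → €61.29
Dining chair €84.74: home furniture → 5.5% → €4.66
Total tax = €6.26 + €3.95 + €1.08 + €2.34 + €4.47 + €7.90 + €2.76 + €4.84 + €2.01 + €61.29 + €4.66 = €101.56

€101.56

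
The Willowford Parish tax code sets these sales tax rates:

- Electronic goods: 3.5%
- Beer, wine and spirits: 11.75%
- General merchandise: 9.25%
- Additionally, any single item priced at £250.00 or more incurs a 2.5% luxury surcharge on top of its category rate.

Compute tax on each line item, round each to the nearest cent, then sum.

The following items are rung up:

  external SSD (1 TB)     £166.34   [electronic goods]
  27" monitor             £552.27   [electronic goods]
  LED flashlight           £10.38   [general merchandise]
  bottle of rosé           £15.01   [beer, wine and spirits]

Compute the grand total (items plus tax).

£785.68

External SSD (1 TB) £166.34: electronic goods → 3.5% → £5.82
27" monitor £552.27: electronic goods → 3.5% + 2.5% surcharge = 6% → £33.14
LED flashlight £10.38: general merchandise → 9.25% → £0.96
Bottle of rosé £15.01: beer, wine and spirits → 11.75% → £1.76
Subtotal = £744.00; tax = £41.68; total due = £785.68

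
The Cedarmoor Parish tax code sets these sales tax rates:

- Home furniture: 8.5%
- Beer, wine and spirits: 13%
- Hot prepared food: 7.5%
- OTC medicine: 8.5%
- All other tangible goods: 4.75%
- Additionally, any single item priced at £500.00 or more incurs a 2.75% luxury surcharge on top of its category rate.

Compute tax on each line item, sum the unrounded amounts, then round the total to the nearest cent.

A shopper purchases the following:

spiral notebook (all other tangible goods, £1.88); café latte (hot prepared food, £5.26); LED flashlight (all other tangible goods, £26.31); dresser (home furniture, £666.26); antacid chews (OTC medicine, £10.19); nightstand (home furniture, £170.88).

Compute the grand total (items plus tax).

£972.86

Spiral notebook £1.88: all other tangible goods → 4.75% → £0.0893
Café latte £5.26: hot prepared food → 7.5% → £0.3945
LED flashlight £26.31: all other tangible goods → 4.75% → £1.249725
Dresser £666.26: home furniture → 8.5% + 2.75% surcharge = 11.25% → £74.95425
Antacid chews £10.19: OTC medicine → 8.5% → £0.86615
Nightstand £170.88: home furniture → 8.5% → £14.5248
Subtotal = £880.78; unrounded tax = £92.078725 → £92.08; total due = £972.86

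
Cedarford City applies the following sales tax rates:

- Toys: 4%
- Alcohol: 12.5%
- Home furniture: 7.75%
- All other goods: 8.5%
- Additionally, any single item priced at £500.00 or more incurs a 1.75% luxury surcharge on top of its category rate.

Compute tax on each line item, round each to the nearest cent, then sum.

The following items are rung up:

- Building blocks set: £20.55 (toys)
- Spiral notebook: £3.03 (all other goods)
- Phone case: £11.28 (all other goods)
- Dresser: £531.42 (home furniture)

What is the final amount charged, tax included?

Building blocks set £20.55: toys → 4% → £0.82
Spiral notebook £3.03: all other goods → 8.5% → £0.26
Phone case £11.28: all other goods → 8.5% → £0.96
Dresser £531.42: home furniture → 7.75% + 1.75% surcharge = 9.5% → £50.48
Subtotal = £566.28; tax = £52.52; total due = £618.80

£618.80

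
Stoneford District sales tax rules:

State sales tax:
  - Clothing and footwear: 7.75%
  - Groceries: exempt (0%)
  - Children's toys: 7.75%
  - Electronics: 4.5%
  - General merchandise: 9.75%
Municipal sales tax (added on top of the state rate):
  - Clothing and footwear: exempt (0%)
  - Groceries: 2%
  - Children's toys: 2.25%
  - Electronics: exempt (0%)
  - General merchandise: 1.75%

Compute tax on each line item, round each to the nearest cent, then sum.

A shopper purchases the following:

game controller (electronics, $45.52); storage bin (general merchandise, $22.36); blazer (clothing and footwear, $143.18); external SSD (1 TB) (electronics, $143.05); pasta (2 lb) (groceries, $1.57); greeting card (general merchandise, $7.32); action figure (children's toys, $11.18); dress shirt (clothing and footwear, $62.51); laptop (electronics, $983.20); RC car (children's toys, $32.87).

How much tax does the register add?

$76.52

Game controller $45.52: electronics → 4.5% + 0% municipal = 4.5% → $2.05
Storage bin $22.36: general merchandise → 9.75% + 1.75% municipal = 11.5% → $2.57
Blazer $143.18: clothing and footwear → 7.75% + 0% municipal = 7.75% → $11.10
External SSD (1 TB) $143.05: electronics → 4.5% + 0% municipal = 4.5% → $6.44
Pasta (2 lb) $1.57: groceries → 0% + 2% municipal = 2% → $0.03
Greeting card $7.32: general merchandise → 9.75% + 1.75% municipal = 11.5% → $0.84
Action figure $11.18: children's toys → 7.75% + 2.25% municipal = 10% → $1.12
Dress shirt $62.51: clothing and footwear → 7.75% + 0% municipal = 7.75% → $4.84
Laptop $983.20: electronics → 4.5% + 0% municipal = 4.5% → $44.24
RC car $32.87: children's toys → 7.75% + 2.25% municipal = 10% → $3.29
Total tax = $2.05 + $2.57 + $11.10 + $6.44 + $0.03 + $0.84 + $1.12 + $4.84 + $44.24 + $3.29 = $76.52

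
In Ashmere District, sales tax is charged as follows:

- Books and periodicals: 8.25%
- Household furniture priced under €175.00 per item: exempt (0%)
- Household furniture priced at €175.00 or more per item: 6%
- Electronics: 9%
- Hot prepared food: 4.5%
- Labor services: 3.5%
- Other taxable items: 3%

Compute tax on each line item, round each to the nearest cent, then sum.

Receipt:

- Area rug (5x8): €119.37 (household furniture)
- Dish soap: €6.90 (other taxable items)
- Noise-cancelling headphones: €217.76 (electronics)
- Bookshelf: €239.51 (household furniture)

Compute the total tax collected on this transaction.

Area rug (5x8) €119.37: household furniture, under €175.00 → 0% → €0.00
Dish soap €6.90: other taxable items → 3% → €0.21
Noise-cancelling headphones €217.76: electronics → 9% → €19.60
Bookshelf €239.51: household furniture, €175.00 or more → 6% → €14.37
Total tax = €0.21 + €19.60 + €14.37 = €34.18

€34.18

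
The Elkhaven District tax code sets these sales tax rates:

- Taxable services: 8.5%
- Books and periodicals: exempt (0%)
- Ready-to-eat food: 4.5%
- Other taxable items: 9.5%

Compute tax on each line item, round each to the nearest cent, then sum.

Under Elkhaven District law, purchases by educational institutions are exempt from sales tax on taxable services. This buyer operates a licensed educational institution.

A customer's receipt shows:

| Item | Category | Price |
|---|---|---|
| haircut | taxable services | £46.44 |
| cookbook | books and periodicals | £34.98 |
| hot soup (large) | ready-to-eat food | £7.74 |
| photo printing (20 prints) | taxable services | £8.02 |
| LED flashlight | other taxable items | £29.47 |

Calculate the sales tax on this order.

£3.15

Haircut £46.44: taxable services, buyer-exempt → 0% → £0.00
Cookbook £34.98: books and periodicals → 0% → £0.00
Hot soup (large) £7.74: ready-to-eat food → 4.5% → £0.35
Photo printing (20 prints) £8.02: taxable services, buyer-exempt → 0% → £0.00
LED flashlight £29.47: other taxable items → 9.5% → £2.80
Total tax = £0.35 + £2.80 = £3.15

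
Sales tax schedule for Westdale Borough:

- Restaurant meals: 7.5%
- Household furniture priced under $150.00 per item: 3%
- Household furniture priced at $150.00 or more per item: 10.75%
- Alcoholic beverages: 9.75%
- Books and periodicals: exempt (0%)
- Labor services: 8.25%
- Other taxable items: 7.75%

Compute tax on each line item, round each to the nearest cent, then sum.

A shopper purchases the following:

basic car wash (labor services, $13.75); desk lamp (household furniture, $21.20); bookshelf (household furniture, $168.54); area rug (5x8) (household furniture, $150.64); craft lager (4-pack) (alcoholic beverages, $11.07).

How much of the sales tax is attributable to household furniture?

$34.95

Desk lamp $21.20: household furniture, under $150.00 → 3% → $0.64
Bookshelf $168.54: household furniture, $150.00 or more → 10.75% → $18.12
Area rug (5x8) $150.64: household furniture, $150.00 or more → 10.75% → $16.19
Tax on household furniture = $0.64 + $18.12 + $16.19 = $34.95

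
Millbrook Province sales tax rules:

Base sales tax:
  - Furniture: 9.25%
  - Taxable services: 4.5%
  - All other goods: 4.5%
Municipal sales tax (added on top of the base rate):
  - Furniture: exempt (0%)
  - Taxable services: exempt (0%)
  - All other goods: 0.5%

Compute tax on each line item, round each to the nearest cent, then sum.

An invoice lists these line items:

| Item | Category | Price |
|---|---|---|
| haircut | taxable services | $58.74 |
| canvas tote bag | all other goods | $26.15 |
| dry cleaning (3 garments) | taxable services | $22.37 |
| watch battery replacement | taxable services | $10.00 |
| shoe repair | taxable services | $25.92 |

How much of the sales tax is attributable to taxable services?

Haircut $58.74: taxable services → 4.5% + 0% municipal = 4.5% → $2.64
Dry cleaning (3 garments) $22.37: taxable services → 4.5% + 0% municipal = 4.5% → $1.01
Watch battery replacement $10.00: taxable services → 4.5% + 0% municipal = 4.5% → $0.45
Shoe repair $25.92: taxable services → 4.5% + 0% municipal = 4.5% → $1.17
Tax on taxable services = $2.64 + $1.01 + $0.45 + $1.17 = $5.27

$5.27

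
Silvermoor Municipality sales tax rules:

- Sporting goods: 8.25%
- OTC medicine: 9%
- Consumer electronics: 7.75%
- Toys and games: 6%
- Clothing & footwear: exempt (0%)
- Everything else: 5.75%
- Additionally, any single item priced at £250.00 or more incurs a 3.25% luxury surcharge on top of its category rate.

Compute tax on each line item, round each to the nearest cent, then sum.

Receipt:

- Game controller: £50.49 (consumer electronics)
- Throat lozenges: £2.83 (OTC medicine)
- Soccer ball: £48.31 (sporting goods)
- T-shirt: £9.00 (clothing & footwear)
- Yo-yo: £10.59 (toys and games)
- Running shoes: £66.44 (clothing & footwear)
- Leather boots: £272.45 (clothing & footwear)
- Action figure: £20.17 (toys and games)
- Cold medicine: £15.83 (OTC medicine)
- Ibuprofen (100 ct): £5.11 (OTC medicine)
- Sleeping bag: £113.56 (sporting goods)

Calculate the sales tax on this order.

Game controller £50.49: consumer electronics → 7.75% → £3.91
Throat lozenges £2.83: OTC medicine → 9% → £0.25
Soccer ball £48.31: sporting goods → 8.25% → £3.99
T-shirt £9.00: clothing & footwear → 0% → £0.00
Yo-yo £10.59: toys and games → 6% → £0.64
Running shoes £66.44: clothing & footwear → 0% → £0.00
Leather boots £272.45: clothing & footwear → 0% + 3.25% surcharge = 3.25% → £8.85
Action figure £20.17: toys and games → 6% → £1.21
Cold medicine £15.83: OTC medicine → 9% → £1.42
Ibuprofen (100 ct) £5.11: OTC medicine → 9% → £0.46
Sleeping bag £113.56: sporting goods → 8.25% → £9.37
Total tax = £3.91 + £0.25 + £3.99 + £0.64 + £8.85 + £1.21 + £1.42 + £0.46 + £9.37 = £30.10

£30.10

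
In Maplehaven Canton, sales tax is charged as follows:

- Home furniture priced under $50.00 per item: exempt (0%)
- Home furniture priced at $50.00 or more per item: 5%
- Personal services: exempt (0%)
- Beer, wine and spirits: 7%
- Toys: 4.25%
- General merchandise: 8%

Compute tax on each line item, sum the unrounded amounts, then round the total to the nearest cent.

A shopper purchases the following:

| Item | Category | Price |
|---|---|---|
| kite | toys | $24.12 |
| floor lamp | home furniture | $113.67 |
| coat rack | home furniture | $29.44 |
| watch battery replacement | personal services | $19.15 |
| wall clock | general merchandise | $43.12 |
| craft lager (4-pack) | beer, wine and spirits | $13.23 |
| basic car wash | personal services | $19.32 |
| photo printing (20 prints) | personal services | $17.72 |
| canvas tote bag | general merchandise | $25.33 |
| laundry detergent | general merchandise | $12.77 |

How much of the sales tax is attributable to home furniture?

Floor lamp $113.67: home furniture, $50.00 or more → 5% → $5.6835
Coat rack $29.44: home furniture, under $50.00 → 0% → $0.00
Tax on home furniture: unrounded sum = $5.6835 → $5.68

$5.68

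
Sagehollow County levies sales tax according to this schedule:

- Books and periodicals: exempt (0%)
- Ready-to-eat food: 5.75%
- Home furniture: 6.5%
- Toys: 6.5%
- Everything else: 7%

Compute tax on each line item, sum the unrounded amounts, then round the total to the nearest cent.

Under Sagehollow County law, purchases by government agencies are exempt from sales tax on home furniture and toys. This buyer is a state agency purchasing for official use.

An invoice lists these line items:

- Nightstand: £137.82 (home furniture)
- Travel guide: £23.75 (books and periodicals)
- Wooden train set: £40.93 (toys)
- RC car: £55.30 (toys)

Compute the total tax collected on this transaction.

Nightstand £137.82: home furniture, buyer-exempt → 0% → £0.00
Travel guide £23.75: books and periodicals → 0% → £0.00
Wooden train set £40.93: toys, buyer-exempt → 0% → £0.00
RC car £55.30: toys, buyer-exempt → 0% → £0.00
Unrounded tax sum = £0.00 → £0.00

£0.00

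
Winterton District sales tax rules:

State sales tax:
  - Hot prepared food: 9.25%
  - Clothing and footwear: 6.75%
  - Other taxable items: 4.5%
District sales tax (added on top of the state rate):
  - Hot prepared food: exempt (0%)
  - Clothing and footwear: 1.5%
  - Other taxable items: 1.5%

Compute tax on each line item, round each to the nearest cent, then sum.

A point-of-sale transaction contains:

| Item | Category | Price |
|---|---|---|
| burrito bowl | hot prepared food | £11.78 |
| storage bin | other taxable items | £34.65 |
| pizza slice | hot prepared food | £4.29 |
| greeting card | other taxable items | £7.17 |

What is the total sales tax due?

Burrito bowl £11.78: hot prepared food → 9.25% + 0% district = 9.25% → £1.09
Storage bin £34.65: other taxable items → 4.5% + 1.5% district = 6% → £2.08
Pizza slice £4.29: hot prepared food → 9.25% + 0% district = 9.25% → £0.40
Greeting card £7.17: other taxable items → 4.5% + 1.5% district = 6% → £0.43
Total tax = £1.09 + £2.08 + £0.40 + £0.43 = £4.00

£4.00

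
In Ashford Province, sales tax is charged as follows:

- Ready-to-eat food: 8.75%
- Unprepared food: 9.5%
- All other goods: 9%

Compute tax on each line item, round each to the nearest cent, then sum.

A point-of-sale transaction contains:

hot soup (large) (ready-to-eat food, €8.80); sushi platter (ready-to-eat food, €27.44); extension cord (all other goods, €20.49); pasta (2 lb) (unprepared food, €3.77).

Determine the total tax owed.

Hot soup (large) €8.80: ready-to-eat food → 8.75% → €0.77
Sushi platter €27.44: ready-to-eat food → 8.75% → €2.40
Extension cord €20.49: all other goods → 9% → €1.84
Pasta (2 lb) €3.77: unprepared food → 9.5% → €0.36
Total tax = €0.77 + €2.40 + €1.84 + €0.36 = €5.37

€5.37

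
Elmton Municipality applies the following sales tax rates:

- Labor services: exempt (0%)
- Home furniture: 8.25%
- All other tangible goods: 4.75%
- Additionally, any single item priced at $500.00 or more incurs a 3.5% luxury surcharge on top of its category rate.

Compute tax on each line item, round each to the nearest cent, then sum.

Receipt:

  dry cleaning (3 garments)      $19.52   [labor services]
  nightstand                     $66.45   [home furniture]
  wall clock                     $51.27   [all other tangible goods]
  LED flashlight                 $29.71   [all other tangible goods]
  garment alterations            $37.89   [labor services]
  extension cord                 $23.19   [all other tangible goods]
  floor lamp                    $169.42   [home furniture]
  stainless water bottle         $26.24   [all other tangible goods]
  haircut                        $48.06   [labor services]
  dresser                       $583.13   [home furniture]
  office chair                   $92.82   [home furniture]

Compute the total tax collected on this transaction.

$101.84

Dry cleaning (3 garments) $19.52: labor services → 0% → $0.00
Nightstand $66.45: home furniture → 8.25% → $5.48
Wall clock $51.27: all other tangible goods → 4.75% → $2.44
LED flashlight $29.71: all other tangible goods → 4.75% → $1.41
Garment alterations $37.89: labor services → 0% → $0.00
Extension cord $23.19: all other tangible goods → 4.75% → $1.10
Floor lamp $169.42: home furniture → 8.25% → $13.98
Stainless water bottle $26.24: all other tangible goods → 4.75% → $1.25
Haircut $48.06: labor services → 0% → $0.00
Dresser $583.13: home furniture → 8.25% + 3.5% surcharge = 11.75% → $68.52
Office chair $92.82: home furniture → 8.25% → $7.66
Total tax = $5.48 + $2.44 + $1.41 + $1.10 + $13.98 + $1.25 + $68.52 + $7.66 = $101.84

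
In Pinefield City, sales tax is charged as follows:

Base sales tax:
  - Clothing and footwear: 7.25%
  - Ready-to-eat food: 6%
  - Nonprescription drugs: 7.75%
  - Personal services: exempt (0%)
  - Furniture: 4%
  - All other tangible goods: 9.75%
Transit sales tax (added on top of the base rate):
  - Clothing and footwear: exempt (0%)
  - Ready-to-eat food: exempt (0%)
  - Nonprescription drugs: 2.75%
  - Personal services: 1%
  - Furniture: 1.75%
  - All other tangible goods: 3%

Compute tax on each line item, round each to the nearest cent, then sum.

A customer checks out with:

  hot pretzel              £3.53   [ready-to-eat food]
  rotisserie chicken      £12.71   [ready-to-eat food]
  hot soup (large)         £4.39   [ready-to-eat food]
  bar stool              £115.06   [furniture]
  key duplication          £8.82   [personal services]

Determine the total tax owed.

£7.94

Hot pretzel £3.53: ready-to-eat food → 6% + 0% transit = 6% → £0.21
Rotisserie chicken £12.71: ready-to-eat food → 6% + 0% transit = 6% → £0.76
Hot soup (large) £4.39: ready-to-eat food → 6% + 0% transit = 6% → £0.26
Bar stool £115.06: furniture → 4% + 1.75% transit = 5.75% → £6.62
Key duplication £8.82: personal services → 0% + 1% transit = 1% → £0.09
Total tax = £0.21 + £0.76 + £0.26 + £6.62 + £0.09 = £7.94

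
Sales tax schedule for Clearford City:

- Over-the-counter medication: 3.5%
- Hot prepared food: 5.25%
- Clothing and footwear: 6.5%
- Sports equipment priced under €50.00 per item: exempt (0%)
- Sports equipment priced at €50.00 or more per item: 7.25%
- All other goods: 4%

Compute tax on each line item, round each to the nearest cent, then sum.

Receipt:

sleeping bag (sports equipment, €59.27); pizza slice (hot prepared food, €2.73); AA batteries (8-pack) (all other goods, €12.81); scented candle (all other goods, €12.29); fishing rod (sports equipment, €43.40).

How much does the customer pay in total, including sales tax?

€135.94

Sleeping bag €59.27: sports equipment, €50.00 or more → 7.25% → €4.30
Pizza slice €2.73: hot prepared food → 5.25% → €0.14
AA batteries (8-pack) €12.81: all other goods → 4% → €0.51
Scented candle €12.29: all other goods → 4% → €0.49
Fishing rod €43.40: sports equipment, under €50.00 → 0% → €0.00
Subtotal = €130.50; tax = €5.44; total due = €135.94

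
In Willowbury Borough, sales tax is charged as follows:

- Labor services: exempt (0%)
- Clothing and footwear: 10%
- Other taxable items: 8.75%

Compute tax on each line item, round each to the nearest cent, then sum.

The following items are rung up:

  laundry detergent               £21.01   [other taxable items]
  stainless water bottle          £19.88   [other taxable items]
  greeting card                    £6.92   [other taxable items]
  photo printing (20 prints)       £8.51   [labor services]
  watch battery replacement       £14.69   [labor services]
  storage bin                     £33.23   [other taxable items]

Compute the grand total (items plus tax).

£111.34

Laundry detergent £21.01: other taxable items → 8.75% → £1.84
Stainless water bottle £19.88: other taxable items → 8.75% → £1.74
Greeting card £6.92: other taxable items → 8.75% → £0.61
Photo printing (20 prints) £8.51: labor services → 0% → £0.00
Watch battery replacement £14.69: labor services → 0% → £0.00
Storage bin £33.23: other taxable items → 8.75% → £2.91
Subtotal = £104.24; tax = £7.10; total due = £111.34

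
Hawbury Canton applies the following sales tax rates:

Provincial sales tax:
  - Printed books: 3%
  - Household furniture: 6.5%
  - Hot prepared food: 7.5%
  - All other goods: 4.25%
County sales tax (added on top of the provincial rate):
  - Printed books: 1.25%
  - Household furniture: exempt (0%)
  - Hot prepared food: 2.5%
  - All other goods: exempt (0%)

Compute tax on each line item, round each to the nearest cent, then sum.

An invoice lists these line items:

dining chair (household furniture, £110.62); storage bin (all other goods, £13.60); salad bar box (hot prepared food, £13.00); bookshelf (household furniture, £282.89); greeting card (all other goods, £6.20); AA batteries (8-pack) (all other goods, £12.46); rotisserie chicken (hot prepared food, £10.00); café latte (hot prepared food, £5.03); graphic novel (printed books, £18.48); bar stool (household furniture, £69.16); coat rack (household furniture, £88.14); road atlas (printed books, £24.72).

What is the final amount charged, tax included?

£696.12

Dining chair £110.62: household furniture → 6.5% + 0% county = 6.5% → £7.19
Storage bin £13.60: all other goods → 4.25% + 0% county = 4.25% → £0.58
Salad bar box £13.00: hot prepared food → 7.5% + 2.5% county = 10% → £1.30
Bookshelf £282.89: household furniture → 6.5% + 0% county = 6.5% → £18.39
Greeting card £6.20: all other goods → 4.25% + 0% county = 4.25% → £0.26
AA batteries (8-pack) £12.46: all other goods → 4.25% + 0% county = 4.25% → £0.53
Rotisserie chicken £10.00: hot prepared food → 7.5% + 2.5% county = 10% → £1.00
Café latte £5.03: hot prepared food → 7.5% + 2.5% county = 10% → £0.50
Graphic novel £18.48: printed books → 3% + 1.25% county = 4.25% → £0.79
Bar stool £69.16: household furniture → 6.5% + 0% county = 6.5% → £4.50
Coat rack £88.14: household furniture → 6.5% + 0% county = 6.5% → £5.73
Road atlas £24.72: printed books → 3% + 1.25% county = 4.25% → £1.05
Subtotal = £654.30; tax = £41.82; total due = £696.12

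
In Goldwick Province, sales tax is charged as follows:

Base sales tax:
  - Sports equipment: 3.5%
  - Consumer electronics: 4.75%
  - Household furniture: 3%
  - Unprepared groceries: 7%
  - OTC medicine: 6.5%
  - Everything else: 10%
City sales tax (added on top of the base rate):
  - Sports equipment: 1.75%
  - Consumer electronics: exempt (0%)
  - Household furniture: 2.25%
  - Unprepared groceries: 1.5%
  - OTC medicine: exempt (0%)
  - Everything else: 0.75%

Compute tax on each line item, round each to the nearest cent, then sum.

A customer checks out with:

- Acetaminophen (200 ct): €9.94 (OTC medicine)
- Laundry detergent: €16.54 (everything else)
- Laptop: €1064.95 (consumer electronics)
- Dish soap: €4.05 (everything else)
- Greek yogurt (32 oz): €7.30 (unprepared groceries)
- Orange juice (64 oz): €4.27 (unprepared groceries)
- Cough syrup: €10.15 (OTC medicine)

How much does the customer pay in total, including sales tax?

Acetaminophen (200 ct) €9.94: OTC medicine → 6.5% + 0% city = 6.5% → €0.65
Laundry detergent €16.54: everything else → 10% + 0.75% city = 10.75% → €1.78
Laptop €1064.95: consumer electronics → 4.75% + 0% city = 4.75% → €50.59
Dish soap €4.05: everything else → 10% + 0.75% city = 10.75% → €0.44
Greek yogurt (32 oz) €7.30: unprepared groceries → 7% + 1.5% city = 8.5% → €0.62
Orange juice (64 oz) €4.27: unprepared groceries → 7% + 1.5% city = 8.5% → €0.36
Cough syrup €10.15: OTC medicine → 6.5% + 0% city = 6.5% → €0.66
Subtotal = €1117.20; tax = €55.10; total due = €1172.30

€1172.30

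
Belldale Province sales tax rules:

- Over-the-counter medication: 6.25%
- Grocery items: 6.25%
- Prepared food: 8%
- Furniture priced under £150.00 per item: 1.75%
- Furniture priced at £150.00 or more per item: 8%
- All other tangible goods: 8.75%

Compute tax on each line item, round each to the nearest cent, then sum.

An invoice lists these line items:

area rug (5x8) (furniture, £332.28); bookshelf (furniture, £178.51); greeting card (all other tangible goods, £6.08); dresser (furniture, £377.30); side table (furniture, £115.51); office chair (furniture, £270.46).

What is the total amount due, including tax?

£1375.37

Area rug (5x8) £332.28: furniture, £150.00 or more → 8% → £26.58
Bookshelf £178.51: furniture, £150.00 or more → 8% → £14.28
Greeting card £6.08: all other tangible goods → 8.75% → £0.53
Dresser £377.30: furniture, £150.00 or more → 8% → £30.18
Side table £115.51: furniture, under £150.00 → 1.75% → £2.02
Office chair £270.46: furniture, £150.00 or more → 8% → £21.64
Subtotal = £1280.14; tax = £95.23; total due = £1375.37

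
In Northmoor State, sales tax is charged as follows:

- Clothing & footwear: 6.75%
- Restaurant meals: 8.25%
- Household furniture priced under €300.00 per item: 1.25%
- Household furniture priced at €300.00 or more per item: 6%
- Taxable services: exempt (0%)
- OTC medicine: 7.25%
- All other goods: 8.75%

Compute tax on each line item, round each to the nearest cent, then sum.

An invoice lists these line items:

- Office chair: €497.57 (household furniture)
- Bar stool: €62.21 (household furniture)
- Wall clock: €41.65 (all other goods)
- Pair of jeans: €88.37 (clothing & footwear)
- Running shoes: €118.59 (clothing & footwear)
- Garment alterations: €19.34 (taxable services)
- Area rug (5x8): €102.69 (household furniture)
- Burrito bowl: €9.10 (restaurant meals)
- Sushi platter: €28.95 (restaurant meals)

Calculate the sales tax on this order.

Office chair €497.57: household furniture, €300.00 or more → 6% → €29.85
Bar stool €62.21: household furniture, under €300.00 → 1.25% → €0.78
Wall clock €41.65: all other goods → 8.75% → €3.64
Pair of jeans €88.37: clothing & footwear → 6.75% → €5.96
Running shoes €118.59: clothing & footwear → 6.75% → €8.00
Garment alterations €19.34: taxable services → 0% → €0.00
Area rug (5x8) €102.69: household furniture, under €300.00 → 1.25% → €1.28
Burrito bowl €9.10: restaurant meals → 8.25% → €0.75
Sushi platter €28.95: restaurant meals → 8.25% → €2.39
Total tax = €29.85 + €0.78 + €3.64 + €5.96 + €8.00 + €1.28 + €0.75 + €2.39 = €52.65

€52.65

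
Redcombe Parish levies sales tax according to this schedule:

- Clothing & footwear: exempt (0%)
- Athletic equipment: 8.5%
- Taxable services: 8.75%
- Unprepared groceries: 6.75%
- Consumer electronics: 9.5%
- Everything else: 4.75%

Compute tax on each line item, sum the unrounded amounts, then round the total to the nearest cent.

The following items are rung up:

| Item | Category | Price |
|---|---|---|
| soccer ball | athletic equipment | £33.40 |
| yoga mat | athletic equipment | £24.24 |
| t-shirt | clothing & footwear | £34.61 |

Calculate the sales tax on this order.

Soccer ball £33.40: athletic equipment → 8.5% → £2.839
Yoga mat £24.24: athletic equipment → 8.5% → £2.0604
T-shirt £34.61: clothing & footwear → 0% → £0.00
Unrounded tax sum = £4.8994 → £4.90

£4.90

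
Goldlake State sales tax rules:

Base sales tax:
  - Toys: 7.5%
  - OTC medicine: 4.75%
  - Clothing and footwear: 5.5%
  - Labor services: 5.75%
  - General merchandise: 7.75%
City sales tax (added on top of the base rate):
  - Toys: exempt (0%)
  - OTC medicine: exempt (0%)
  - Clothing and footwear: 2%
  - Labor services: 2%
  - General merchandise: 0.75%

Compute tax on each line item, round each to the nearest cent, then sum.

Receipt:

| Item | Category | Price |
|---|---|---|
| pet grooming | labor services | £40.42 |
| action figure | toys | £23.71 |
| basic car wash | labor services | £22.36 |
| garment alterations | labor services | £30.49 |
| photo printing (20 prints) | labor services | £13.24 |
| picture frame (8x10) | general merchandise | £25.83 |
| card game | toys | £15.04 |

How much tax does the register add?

Pet grooming £40.42: labor services → 5.75% + 2% city = 7.75% → £3.13
Action figure £23.71: toys → 7.5% + 0% city = 7.5% → £1.78
Basic car wash £22.36: labor services → 5.75% + 2% city = 7.75% → £1.73
Garment alterations £30.49: labor services → 5.75% + 2% city = 7.75% → £2.36
Photo printing (20 prints) £13.24: labor services → 5.75% + 2% city = 7.75% → £1.03
Picture frame (8x10) £25.83: general merchandise → 7.75% + 0.75% city = 8.5% → £2.20
Card game £15.04: toys → 7.5% + 0% city = 7.5% → £1.13
Total tax = £3.13 + £1.78 + £1.73 + £2.36 + £1.03 + £2.20 + £1.13 = £13.36

£13.36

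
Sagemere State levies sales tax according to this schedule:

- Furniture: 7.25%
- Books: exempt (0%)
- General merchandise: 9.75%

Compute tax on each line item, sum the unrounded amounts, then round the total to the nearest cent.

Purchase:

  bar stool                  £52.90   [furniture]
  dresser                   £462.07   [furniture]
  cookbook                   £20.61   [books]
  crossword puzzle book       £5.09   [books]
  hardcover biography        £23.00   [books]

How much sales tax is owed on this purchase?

Bar stool £52.90: furniture → 7.25% → £3.83525
Dresser £462.07: furniture → 7.25% → £33.500075
Cookbook £20.61: books → 0% → £0.00
Crossword puzzle book £5.09: books → 0% → £0.00
Hardcover biography £23.00: books → 0% → £0.00
Unrounded tax sum = £37.335325 → £37.34

£37.34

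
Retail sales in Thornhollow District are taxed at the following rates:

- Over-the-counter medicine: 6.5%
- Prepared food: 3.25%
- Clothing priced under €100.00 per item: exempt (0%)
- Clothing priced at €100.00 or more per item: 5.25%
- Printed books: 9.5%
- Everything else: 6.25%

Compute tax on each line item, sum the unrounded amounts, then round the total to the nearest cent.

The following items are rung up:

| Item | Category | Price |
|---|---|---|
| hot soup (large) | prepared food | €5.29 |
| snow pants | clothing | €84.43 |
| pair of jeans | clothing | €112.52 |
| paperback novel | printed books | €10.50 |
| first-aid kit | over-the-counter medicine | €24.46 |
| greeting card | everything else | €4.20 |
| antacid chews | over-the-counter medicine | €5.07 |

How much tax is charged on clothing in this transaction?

€5.91

Snow pants €84.43: clothing, under €100.00 → 0% → €0.00
Pair of jeans €112.52: clothing, €100.00 or more → 5.25% → €5.9073
Tax on clothing: unrounded sum = €5.9073 → €5.91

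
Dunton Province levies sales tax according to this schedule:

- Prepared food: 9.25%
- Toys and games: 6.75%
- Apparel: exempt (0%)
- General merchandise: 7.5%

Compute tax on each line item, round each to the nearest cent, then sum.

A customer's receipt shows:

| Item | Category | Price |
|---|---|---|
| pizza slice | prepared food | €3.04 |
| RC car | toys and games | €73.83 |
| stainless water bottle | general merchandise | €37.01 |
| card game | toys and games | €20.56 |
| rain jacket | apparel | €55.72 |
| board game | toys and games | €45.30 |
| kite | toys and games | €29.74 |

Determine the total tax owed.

Pizza slice €3.04: prepared food → 9.25% → €0.28
RC car €73.83: toys and games → 6.75% → €4.98
Stainless water bottle €37.01: general merchandise → 7.5% → €2.78
Card game €20.56: toys and games → 6.75% → €1.39
Rain jacket €55.72: apparel → 0% → €0.00
Board game €45.30: toys and games → 6.75% → €3.06
Kite €29.74: toys and games → 6.75% → €2.01
Total tax = €0.28 + €4.98 + €2.78 + €1.39 + €3.06 + €2.01 = €14.50

€14.50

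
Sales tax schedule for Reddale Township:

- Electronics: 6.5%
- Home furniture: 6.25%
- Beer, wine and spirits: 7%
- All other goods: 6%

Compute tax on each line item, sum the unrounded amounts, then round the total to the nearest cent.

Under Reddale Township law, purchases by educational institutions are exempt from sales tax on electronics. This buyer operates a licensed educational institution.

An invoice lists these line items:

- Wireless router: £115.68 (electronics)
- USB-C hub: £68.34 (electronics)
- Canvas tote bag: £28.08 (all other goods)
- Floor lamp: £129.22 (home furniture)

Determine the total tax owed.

£9.76

Wireless router £115.68: electronics, buyer-exempt → 0% → £0.00
USB-C hub £68.34: electronics, buyer-exempt → 0% → £0.00
Canvas tote bag £28.08: all other goods → 6% → £1.6848
Floor lamp £129.22: home furniture → 6.25% → £8.07625
Unrounded tax sum = £9.76105 → £9.76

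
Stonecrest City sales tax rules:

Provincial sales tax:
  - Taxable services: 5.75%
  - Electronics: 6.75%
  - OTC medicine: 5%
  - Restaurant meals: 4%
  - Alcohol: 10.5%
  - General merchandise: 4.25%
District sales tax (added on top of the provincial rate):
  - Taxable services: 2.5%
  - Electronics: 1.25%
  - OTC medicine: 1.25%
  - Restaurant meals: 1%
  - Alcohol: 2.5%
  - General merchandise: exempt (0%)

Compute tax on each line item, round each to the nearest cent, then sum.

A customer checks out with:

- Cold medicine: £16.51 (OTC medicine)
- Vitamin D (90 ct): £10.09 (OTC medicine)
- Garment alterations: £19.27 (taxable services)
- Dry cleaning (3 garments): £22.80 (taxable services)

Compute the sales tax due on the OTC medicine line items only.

£1.66

Cold medicine £16.51: OTC medicine → 5% + 1.25% district = 6.25% → £1.03
Vitamin D (90 ct) £10.09: OTC medicine → 5% + 1.25% district = 6.25% → £0.63
Tax on OTC medicine = £1.03 + £0.63 = £1.66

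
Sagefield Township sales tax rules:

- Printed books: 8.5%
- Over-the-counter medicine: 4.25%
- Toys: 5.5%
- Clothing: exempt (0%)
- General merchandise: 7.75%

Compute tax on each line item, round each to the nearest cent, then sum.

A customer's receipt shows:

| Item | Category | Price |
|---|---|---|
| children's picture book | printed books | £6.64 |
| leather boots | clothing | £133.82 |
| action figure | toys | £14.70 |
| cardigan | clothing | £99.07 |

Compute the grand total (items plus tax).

£255.60

Children's picture book £6.64: printed books → 8.5% → £0.56
Leather boots £133.82: clothing → 0% → £0.00
Action figure £14.70: toys → 5.5% → £0.81
Cardigan £99.07: clothing → 0% → £0.00
Subtotal = £254.23; tax = £1.37; total due = £255.60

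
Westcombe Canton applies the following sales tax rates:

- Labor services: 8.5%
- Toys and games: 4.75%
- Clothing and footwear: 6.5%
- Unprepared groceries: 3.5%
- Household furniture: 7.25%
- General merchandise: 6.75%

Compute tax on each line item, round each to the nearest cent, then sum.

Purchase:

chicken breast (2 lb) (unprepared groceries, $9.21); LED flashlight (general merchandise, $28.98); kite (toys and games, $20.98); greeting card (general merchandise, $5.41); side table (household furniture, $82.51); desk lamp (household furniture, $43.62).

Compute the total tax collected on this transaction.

$12.79

Chicken breast (2 lb) $9.21: unprepared groceries → 3.5% → $0.32
LED flashlight $28.98: general merchandise → 6.75% → $1.96
Kite $20.98: toys and games → 4.75% → $1.00
Greeting card $5.41: general merchandise → 6.75% → $0.37
Side table $82.51: household furniture → 7.25% → $5.98
Desk lamp $43.62: household furniture → 7.25% → $3.16
Total tax = $0.32 + $1.96 + $1.00 + $0.37 + $5.98 + $3.16 = $12.79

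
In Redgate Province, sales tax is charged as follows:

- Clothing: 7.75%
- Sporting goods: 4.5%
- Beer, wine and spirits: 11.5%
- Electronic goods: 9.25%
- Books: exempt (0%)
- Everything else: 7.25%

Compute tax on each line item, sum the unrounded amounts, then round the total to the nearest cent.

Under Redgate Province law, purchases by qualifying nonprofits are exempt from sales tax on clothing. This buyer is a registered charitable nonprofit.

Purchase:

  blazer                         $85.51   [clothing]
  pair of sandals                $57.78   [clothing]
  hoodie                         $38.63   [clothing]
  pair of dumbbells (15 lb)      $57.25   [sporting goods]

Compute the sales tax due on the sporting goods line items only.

Pair of dumbbells (15 lb) $57.25: sporting goods → 4.5% → $2.57625
Tax on sporting goods: unrounded sum = $2.57625 → $2.58

$2.58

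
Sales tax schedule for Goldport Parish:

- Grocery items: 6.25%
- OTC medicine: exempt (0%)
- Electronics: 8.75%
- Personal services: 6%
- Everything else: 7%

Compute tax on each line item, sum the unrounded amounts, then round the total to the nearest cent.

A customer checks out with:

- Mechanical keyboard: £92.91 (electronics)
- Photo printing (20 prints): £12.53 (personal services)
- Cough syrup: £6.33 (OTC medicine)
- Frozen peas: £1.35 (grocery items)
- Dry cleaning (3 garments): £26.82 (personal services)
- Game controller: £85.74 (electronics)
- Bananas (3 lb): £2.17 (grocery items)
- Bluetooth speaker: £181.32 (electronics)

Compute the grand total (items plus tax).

£443.25

Mechanical keyboard £92.91: electronics → 8.75% → £8.129625
Photo printing (20 prints) £12.53: personal services → 6% → £0.7518
Cough syrup £6.33: OTC medicine → 0% → £0.00
Frozen peas £1.35: grocery items → 6.25% → £0.084375
Dry cleaning (3 garments) £26.82: personal services → 6% → £1.6092
Game controller £85.74: electronics → 8.75% → £7.50225
Bananas (3 lb) £2.17: grocery items → 6.25% → £0.135625
Bluetooth speaker £181.32: electronics → 8.75% → £15.8655
Subtotal = £409.17; unrounded tax = £34.078375 → £34.08; total due = £443.25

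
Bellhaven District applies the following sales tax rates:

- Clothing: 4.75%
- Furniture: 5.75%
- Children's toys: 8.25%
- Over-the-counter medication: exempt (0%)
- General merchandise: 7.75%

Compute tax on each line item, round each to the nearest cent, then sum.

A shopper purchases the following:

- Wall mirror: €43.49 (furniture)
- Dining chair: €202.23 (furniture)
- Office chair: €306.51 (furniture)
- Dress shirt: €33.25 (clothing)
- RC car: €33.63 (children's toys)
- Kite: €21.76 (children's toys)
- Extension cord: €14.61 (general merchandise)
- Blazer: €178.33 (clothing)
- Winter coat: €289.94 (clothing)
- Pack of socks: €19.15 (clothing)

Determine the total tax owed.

Wall mirror €43.49: furniture → 5.75% → €2.50
Dining chair €202.23: furniture → 5.75% → €11.63
Office chair €306.51: furniture → 5.75% → €17.62
Dress shirt €33.25: clothing → 4.75% → €1.58
RC car €33.63: children's toys → 8.25% → €2.77
Kite €21.76: children's toys → 8.25% → €1.80
Extension cord €14.61: general merchandise → 7.75% → €1.13
Blazer €178.33: clothing → 4.75% → €8.47
Winter coat €289.94: clothing → 4.75% → €13.77
Pack of socks €19.15: clothing → 4.75% → €0.91
Total tax = €2.50 + €11.63 + €17.62 + €1.58 + €2.77 + €1.80 + €1.13 + €8.47 + €13.77 + €0.91 = €62.18

€62.18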